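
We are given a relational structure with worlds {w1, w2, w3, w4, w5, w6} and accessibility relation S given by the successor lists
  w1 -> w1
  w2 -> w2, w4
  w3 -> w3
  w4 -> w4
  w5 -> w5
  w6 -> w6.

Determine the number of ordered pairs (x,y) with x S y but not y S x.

1

Enumerating: (w2,w4).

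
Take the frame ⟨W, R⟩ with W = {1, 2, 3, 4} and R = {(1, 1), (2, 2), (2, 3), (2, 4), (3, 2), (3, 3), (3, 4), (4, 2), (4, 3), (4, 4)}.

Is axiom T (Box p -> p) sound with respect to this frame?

By correspondence theory, T is valid on a frame iff R is reflexive.
Reflexive: yes — every world is R-related to itself.

Yes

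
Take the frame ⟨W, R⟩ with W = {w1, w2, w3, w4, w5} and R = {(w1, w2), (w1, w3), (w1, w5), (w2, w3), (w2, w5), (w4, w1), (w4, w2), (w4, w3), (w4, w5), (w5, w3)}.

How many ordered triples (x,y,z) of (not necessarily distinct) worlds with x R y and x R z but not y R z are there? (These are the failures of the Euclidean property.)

Enumerating: (w1,w2,w2), (w1,w3,w2), (w1,w3,w3), (w1,w3,w5), (w1,w5,w2), (w1,w5,w5), (w2,w3,w3), (w2,w3,w5), (w2,w5,w5), (w4,w1,w1), (w4,w2,w1), (w4,w2,w2), … and 8 more.
Total: 20.

20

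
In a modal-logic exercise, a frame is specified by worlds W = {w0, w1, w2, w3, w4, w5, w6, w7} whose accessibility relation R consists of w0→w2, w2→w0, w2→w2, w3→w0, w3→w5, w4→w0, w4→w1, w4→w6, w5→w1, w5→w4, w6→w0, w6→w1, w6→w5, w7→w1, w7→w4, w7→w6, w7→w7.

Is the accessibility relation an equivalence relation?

Reflexive: no — w0 is not related to itself.
Symmetric: no — w3 R w0 but not w0 R w3.
Transitive: no — w3 R w0 and w0 R w2, but not w3 R w2.
So R is not an equivalence relation.

No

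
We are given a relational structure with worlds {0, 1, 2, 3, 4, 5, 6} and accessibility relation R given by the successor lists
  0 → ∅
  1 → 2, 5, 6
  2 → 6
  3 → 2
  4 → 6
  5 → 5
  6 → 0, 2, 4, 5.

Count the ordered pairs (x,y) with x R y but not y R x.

Enumerating: (1,2), (1,5), (1,6), (3,2), (6,0), (6,5).

6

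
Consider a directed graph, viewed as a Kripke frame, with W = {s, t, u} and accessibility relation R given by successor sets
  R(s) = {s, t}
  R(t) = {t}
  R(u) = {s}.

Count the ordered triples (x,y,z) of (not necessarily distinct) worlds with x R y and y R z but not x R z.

1

Enumerating: (u,s,t).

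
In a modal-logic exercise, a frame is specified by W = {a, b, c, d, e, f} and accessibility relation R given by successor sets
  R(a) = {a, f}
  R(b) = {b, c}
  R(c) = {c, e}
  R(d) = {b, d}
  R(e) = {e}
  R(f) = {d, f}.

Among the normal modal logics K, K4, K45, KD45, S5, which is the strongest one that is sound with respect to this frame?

K

Transitive (axiom 4): no — a R f and f R d, but not a R d.
Euclidean (axiom 5): no — a R f and a R a, but not f R a.
Serial (axiom D): yes — every world has a successor (e.g. a R a).
Reflexive (axiom T): yes — every world is R-related to itself.
So F validates K; K4 would additionally require R to be transitive. The strongest is K.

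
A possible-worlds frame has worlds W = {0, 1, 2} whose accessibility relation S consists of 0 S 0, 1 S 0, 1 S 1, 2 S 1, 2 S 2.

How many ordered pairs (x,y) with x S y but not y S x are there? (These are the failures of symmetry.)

2

Enumerating: (1,0), (2,1).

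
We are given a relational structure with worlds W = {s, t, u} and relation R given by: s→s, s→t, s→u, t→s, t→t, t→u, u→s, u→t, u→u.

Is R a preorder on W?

Reflexive: yes — every world is R-related to itself.
Transitive: yes — every two-step R-path is closed by a direct edge.
So R is a preorder.

Yes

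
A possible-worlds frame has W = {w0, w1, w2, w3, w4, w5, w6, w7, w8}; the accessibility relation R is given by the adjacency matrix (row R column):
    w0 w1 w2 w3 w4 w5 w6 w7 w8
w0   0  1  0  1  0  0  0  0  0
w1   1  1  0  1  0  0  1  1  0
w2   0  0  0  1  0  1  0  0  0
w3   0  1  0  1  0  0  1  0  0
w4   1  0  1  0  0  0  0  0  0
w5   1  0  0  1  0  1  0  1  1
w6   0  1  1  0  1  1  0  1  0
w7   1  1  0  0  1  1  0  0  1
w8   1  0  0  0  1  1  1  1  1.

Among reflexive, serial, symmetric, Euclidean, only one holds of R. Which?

Reflexive: no — w0 is not related to itself.
Serial: yes — every world has a successor (e.g. w0 R w1).
Symmetric: no — w0 R w3 but not w3 R w0.
Euclidean: no — w1 R w0 and w1 R w6, but not w0 R w6.
Only serial holds.

serial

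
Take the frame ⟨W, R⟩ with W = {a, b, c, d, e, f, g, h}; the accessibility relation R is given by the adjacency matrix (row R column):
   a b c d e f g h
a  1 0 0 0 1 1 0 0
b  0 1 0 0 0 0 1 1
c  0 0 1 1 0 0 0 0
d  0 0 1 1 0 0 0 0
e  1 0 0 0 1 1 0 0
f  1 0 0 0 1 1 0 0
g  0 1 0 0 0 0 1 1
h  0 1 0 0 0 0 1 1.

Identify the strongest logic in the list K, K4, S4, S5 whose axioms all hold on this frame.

Transitive (axiom 4): yes — every two-step R-path is closed by a direct edge.
Reflexive (axiom T): yes — every world is R-related to itself.
Euclidean (axiom 5): yes — any two successors of a common world are R-related.
So F validates K, K4, S4, S5. The strongest is S5.

S5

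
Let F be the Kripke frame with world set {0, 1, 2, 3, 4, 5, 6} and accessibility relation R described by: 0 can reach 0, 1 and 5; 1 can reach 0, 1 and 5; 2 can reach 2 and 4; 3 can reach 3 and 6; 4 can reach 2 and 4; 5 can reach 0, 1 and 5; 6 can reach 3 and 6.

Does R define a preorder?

Reflexive: yes — every world is R-related to itself.
Transitive: yes — every two-step R-path is closed by a direct edge.
So R is a preorder.

Yes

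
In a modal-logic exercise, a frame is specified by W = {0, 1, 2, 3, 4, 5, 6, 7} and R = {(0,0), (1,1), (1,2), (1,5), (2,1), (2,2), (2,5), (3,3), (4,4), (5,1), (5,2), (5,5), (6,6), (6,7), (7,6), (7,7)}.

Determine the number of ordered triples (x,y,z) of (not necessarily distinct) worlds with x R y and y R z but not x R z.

0

R is transitive; there are no such tuples.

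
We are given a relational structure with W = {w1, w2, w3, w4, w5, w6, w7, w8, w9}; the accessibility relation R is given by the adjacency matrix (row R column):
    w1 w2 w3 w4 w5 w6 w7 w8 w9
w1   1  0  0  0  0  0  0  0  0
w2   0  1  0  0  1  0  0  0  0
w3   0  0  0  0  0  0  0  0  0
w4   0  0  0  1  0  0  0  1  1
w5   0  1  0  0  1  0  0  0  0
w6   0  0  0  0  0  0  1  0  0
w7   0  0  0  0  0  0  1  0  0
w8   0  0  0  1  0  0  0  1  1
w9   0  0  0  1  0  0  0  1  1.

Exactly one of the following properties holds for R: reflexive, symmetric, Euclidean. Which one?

Reflexive: no — w3 is not related to itself.
Symmetric: no — w6 R w7 but not w7 R w6.
Euclidean: yes — any two successors of a common world are R-related.
Only Euclidean holds.

Euclidean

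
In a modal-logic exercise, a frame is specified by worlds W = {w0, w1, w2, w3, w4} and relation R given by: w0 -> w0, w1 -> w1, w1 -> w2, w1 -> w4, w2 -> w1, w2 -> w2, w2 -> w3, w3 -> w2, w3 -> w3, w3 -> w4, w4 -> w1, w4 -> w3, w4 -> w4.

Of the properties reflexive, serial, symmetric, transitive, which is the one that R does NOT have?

transitive

Reflexive: yes — every world is R-related to itself.
Serial: yes — every world has a successor (e.g. w0 R w0).
Symmetric: yes — every pair in R has its reverse in R.
Transitive: no — w1 R w2 and w2 R w3, but not w1 R w3.
Only transitive fails.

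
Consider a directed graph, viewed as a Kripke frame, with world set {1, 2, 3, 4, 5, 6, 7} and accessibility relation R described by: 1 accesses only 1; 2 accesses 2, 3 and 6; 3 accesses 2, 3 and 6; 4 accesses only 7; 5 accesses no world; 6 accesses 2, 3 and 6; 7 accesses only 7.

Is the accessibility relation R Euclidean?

Euclidean: yes — any two successors of a common world are R-related.

Yes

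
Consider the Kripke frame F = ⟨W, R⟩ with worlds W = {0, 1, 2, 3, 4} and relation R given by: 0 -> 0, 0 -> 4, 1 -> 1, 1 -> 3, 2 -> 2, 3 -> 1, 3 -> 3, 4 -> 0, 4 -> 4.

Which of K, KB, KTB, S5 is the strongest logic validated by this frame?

Symmetric (axiom B): yes — every pair in R has its reverse in R.
Reflexive (axiom T): yes — every world is R-related to itself.
Euclidean (axiom 5): yes — any two successors of a common world are R-related.
So F validates K, KB, KTB, S5. The strongest is S5.

S5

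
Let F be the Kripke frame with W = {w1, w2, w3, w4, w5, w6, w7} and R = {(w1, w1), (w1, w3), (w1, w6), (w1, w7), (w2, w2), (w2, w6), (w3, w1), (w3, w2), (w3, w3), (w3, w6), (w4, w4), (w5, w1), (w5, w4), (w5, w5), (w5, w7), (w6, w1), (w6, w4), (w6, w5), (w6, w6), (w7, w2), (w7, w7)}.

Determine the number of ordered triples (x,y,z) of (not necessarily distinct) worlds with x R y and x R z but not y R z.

27

Enumerating: (w1,w3,w7), (w1,w6,w3), (w1,w6,w7), (w1,w7,w1), (w1,w7,w3), (w1,w7,w6), (w2,w6,w2), (w3,w1,w2), (w3,w2,w1), (w3,w2,w3), (w3,w6,w2), (w3,w6,w3), … and 15 more.
Total: 27.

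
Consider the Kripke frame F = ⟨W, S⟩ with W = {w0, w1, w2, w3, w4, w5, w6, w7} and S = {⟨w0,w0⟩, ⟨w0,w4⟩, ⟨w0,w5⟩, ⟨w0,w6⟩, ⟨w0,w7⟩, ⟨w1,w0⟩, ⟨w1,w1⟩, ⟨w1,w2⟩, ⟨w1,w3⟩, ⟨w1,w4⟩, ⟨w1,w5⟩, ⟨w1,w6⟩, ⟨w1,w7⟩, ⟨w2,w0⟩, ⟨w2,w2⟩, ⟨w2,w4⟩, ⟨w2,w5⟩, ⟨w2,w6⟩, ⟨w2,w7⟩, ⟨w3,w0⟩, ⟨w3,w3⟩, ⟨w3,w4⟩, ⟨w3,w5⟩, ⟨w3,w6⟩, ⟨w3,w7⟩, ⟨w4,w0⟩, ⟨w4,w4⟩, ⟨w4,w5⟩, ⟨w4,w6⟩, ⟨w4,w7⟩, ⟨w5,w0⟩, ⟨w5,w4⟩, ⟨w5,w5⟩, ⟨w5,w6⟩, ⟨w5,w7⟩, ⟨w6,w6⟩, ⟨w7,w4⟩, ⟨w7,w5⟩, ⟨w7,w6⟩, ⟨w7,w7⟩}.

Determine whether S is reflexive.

Reflexive: yes — every world is S-related to itself.

Yes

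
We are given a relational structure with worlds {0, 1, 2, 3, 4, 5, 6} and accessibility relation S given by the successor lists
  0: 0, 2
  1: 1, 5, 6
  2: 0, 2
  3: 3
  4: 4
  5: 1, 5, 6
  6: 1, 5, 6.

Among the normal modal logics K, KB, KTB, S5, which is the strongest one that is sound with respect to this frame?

Symmetric (axiom B): yes — every pair in S has its reverse in S.
Reflexive (axiom T): yes — every world is S-related to itself.
Euclidean (axiom 5): yes — any two successors of a common world are S-related.
So F validates K, KB, KTB, S5. The strongest is S5.

S5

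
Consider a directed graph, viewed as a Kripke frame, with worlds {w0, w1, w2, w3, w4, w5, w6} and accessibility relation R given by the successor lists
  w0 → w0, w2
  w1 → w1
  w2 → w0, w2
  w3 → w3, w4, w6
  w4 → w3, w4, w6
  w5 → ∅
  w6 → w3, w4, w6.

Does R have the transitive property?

Yes

Transitive: yes — every two-step R-path is closed by a direct edge.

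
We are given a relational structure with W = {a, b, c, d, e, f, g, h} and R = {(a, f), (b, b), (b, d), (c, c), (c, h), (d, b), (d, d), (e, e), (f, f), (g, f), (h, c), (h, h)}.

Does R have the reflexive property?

No

Reflexive: no — a is not related to itself.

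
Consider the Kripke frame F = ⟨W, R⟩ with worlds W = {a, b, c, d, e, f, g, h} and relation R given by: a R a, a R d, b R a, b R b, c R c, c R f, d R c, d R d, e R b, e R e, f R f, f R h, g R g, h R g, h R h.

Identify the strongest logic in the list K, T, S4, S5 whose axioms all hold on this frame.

Reflexive (axiom T): yes — every world is R-related to itself.
Transitive (axiom 4): no — a R d and d R c, but not a R c.
Euclidean (axiom 5): no — a R d and a R a, but not d R a.
So F validates K, T; S4 would additionally require R to be transitive. The strongest is T.

T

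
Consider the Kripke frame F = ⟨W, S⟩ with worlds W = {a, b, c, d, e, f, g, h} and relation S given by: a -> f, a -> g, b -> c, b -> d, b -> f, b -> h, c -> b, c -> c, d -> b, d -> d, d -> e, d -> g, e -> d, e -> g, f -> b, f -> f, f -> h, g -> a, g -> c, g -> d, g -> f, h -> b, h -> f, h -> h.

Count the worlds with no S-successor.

0

S is serial; there are no such worlds.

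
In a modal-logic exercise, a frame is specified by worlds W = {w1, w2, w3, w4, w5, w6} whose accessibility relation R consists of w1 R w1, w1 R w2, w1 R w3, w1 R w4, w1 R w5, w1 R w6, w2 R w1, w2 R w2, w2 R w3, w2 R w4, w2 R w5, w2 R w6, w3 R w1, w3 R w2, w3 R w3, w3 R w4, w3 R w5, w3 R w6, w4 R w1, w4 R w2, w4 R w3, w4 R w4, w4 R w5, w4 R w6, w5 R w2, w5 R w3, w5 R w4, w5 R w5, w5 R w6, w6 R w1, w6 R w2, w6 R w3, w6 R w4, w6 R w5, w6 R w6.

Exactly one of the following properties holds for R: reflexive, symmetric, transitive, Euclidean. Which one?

Reflexive: yes — every world is R-related to itself.
Symmetric: no — w1 R w5 but not w5 R w1.
Transitive: no — w5 R w2 and w2 R w1, but not w5 R w1.
Euclidean: no — w2 R w5 and w2 R w1, but not w5 R w1.
Only reflexive holds.

reflexive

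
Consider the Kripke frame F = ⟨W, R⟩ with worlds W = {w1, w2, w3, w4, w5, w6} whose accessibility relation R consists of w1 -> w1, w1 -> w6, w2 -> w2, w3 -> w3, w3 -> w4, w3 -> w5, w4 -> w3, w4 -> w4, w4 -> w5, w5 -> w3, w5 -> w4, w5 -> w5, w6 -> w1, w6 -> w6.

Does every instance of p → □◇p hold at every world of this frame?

The schema B characterises exactly the symmetric frames.
Symmetric: yes — every pair in R has its reverse in R.

Yes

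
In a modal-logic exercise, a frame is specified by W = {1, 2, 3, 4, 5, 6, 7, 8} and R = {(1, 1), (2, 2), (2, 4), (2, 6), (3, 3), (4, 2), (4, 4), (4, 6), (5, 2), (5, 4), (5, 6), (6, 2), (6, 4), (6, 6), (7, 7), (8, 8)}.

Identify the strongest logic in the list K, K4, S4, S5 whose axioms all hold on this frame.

K4

Transitive (axiom 4): yes — every two-step R-path is closed by a direct edge.
Reflexive (axiom T): no — 5 is not related to itself.
Euclidean (axiom 5): yes — any two successors of a common world are R-related.
So F validates K, K4; S4 would additionally require R to be reflexive. The strongest is K4.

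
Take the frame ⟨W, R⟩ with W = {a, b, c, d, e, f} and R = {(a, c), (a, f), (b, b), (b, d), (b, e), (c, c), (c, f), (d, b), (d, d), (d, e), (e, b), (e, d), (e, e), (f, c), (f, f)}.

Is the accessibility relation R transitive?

Transitive: yes — every two-step R-path is closed by a direct edge.

Yes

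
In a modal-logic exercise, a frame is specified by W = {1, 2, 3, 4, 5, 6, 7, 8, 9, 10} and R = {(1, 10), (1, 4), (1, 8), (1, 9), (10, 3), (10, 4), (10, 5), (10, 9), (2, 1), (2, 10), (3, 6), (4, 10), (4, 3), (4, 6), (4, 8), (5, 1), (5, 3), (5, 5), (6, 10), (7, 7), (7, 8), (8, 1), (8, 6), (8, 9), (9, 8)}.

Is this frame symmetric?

Symmetric: no — 1 R 10 but not 10 R 1.

No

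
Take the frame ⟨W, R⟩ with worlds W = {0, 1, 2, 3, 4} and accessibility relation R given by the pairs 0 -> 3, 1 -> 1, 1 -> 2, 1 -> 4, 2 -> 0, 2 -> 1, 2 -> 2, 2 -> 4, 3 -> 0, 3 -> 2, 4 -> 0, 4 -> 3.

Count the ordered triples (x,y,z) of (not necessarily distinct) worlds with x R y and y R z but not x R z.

11

Enumerating: (0,3,0), (0,3,2), (1,2,0), (1,4,0), (1,4,3), (2,0,3), (2,4,3), (3,0,3), (3,2,1), (3,2,4), (4,3,2).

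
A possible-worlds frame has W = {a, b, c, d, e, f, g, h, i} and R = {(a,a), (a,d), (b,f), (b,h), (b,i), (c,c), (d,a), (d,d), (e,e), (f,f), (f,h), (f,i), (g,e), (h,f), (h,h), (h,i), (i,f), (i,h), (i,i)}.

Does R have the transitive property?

Yes

Transitive: yes — every two-step R-path is closed by a direct edge.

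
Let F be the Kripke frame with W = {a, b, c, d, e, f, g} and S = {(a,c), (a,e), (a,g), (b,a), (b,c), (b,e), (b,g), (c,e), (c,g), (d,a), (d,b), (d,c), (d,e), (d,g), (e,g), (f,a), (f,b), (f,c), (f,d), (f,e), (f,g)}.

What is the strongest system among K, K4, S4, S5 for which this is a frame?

Transitive (axiom 4): yes — every two-step S-path is closed by a direct edge.
Reflexive (axiom T): no — a is not related to itself.
Euclidean (axiom 5): no — a S e and a S c, but not e S c.
So F validates K, K4; S4 would additionally require S to be reflexive. The strongest is K4.

K4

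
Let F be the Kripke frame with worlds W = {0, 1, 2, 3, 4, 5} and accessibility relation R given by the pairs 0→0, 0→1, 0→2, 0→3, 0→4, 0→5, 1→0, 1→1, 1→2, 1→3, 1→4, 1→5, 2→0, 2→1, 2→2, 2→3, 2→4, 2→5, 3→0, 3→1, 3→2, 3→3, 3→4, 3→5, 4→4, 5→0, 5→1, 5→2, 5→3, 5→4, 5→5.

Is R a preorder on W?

Reflexive: yes — every world is R-related to itself.
Transitive: yes — every two-step R-path is closed by a direct edge.
So R is a preorder.

Yes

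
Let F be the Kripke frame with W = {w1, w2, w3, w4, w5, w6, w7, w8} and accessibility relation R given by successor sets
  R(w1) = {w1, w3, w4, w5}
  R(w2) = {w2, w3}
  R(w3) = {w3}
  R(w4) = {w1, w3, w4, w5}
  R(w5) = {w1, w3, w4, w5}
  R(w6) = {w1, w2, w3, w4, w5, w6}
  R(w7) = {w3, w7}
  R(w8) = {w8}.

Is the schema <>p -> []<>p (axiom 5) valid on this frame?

No

The schema 5 characterises exactly the Euclidean frames.
Euclidean: no — w1 R w3 and w1 R w4, but not w3 R w4.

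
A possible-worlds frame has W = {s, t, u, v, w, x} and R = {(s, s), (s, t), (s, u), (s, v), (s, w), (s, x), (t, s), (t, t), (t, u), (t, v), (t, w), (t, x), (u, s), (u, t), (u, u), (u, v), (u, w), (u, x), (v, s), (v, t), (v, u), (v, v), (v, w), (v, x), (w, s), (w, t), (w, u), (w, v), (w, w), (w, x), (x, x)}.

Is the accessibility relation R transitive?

Transitive: yes — every two-step R-path is closed by a direct edge.

Yes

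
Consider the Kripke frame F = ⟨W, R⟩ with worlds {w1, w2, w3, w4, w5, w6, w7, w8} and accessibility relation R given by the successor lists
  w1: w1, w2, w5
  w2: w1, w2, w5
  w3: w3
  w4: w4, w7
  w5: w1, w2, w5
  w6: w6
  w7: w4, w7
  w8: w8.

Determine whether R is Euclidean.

Yes

Euclidean: yes — any two successors of a common world are R-related.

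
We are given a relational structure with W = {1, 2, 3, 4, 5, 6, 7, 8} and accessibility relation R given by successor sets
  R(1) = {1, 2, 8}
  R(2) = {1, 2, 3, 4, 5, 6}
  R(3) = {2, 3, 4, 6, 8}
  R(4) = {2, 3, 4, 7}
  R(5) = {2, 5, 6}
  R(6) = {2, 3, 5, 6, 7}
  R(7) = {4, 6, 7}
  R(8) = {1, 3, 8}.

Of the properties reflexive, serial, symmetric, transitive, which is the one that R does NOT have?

transitive

Reflexive: yes — every world is R-related to itself.
Serial: yes — every world has a successor (e.g. 1 R 1).
Symmetric: yes — every pair in R has its reverse in R.
Transitive: no — 1 R 2 and 2 R 3, but not 1 R 3.
Only transitive fails.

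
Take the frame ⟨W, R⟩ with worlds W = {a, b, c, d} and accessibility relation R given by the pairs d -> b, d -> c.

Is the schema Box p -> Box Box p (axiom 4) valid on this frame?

The schema 4 characterises exactly the transitive frames.
Transitive: yes — every two-step R-path is closed by a direct edge.

Yes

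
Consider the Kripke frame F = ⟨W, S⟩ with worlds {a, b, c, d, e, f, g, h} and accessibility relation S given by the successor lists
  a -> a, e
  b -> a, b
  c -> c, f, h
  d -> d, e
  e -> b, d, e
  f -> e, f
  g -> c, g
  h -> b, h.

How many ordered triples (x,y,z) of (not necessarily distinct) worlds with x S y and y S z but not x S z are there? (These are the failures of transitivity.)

Enumerating: (a,e,b), (a,e,d), (b,a,e), (c,f,e), (c,h,b), (d,e,b), (e,b,a), (f,e,b), (f,e,d), (g,c,f), (g,c,h), (h,b,a).

12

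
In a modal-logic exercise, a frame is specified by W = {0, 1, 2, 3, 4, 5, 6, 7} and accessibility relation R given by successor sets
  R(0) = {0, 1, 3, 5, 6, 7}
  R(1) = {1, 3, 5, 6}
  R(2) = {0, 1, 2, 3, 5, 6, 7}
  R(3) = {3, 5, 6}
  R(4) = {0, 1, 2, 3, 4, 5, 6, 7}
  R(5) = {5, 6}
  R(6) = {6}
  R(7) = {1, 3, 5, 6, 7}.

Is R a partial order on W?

Reflexive: yes — every world is R-related to itself.
Transitive: yes — every two-step R-path is closed by a direct edge.
Antisymmetric: yes — no distinct pair is related both ways.
So R is a partial order.

Yes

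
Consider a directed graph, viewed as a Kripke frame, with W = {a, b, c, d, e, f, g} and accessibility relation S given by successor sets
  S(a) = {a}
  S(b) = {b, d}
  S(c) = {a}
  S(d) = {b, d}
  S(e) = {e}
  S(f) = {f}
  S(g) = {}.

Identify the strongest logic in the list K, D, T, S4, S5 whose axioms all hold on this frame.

K

Serial (axiom D): no — g has no S-successor.
Reflexive (axiom T): no — c is not related to itself.
Transitive (axiom 4): yes — every two-step S-path is closed by a direct edge.
Euclidean (axiom 5): yes — any two successors of a common world are S-related.
So F validates K; D would additionally require S to be serial. The strongest is K.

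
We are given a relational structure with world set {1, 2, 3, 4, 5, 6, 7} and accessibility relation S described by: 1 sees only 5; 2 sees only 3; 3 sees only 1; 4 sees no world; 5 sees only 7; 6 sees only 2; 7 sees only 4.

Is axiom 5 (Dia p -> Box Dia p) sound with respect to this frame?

No

Axiom 5 corresponds to the accessibility relation being Euclidean.
Euclidean: no — 1 S 5 and 1 S 5, but not 5 S 5.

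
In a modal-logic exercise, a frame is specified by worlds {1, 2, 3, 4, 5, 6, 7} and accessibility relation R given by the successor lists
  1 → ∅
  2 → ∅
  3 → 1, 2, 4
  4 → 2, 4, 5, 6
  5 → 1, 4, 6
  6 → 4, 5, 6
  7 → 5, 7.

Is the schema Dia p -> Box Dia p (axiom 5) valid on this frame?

No

By correspondence theory, 5 is valid on a frame iff R is Euclidean.
Euclidean: no — 3 R 1 and 3 R 2, but not 1 R 2.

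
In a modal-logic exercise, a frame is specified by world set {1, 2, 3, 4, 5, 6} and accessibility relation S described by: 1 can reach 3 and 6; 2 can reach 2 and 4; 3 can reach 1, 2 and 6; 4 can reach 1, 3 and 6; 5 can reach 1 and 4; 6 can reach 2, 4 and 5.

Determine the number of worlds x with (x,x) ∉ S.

5

Enumerating: 1, 3, 4, 5, 6.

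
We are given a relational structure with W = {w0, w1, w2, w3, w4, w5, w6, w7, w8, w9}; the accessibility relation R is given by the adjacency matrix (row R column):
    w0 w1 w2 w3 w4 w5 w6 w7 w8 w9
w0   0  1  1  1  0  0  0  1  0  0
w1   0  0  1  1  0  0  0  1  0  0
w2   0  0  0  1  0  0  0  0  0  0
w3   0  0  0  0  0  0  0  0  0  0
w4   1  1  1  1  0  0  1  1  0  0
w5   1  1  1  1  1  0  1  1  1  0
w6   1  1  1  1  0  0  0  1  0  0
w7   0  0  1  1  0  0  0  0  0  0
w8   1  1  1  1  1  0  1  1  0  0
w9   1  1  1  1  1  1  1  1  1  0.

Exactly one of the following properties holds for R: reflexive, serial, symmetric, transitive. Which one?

Reflexive: no — w0 is not related to itself.
Serial: no — w3 has no R-successor.
Symmetric: no — w0 R w1 but not w1 R w0.
Transitive: yes — every two-step R-path is closed by a direct edge.
Only transitive holds.

transitive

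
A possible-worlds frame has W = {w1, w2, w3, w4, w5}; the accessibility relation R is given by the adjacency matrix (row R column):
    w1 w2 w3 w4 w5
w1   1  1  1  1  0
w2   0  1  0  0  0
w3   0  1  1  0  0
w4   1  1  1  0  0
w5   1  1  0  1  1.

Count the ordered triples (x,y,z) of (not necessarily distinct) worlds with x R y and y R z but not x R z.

Enumerating: (w4,w1,w4), (w5,w1,w3), (w5,w4,w3).

3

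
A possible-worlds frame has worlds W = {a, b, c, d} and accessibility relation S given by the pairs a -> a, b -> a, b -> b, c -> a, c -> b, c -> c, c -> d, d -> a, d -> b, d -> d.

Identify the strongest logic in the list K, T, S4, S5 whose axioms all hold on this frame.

S4

Reflexive (axiom T): yes — every world is S-related to itself.
Transitive (axiom 4): yes — every two-step S-path is closed by a direct edge.
Euclidean (axiom 5): no — c S a and c S b, but not a S b.
So F validates K, T, S4; S5 would additionally require S to be Euclidean. The strongest is S4.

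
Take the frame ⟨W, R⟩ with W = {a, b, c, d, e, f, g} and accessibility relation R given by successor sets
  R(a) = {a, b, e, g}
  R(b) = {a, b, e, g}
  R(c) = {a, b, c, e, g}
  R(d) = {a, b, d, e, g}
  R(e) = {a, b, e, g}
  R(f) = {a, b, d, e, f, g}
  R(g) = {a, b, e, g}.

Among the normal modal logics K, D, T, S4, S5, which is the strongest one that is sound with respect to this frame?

Serial (axiom D): yes — every world has a successor (e.g. a R a).
Reflexive (axiom T): yes — every world is R-related to itself.
Transitive (axiom 4): yes — every two-step R-path is closed by a direct edge.
Euclidean (axiom 5): no — f R a and f R d, but not a R d.
So F validates K, D, T, S4; S5 would additionally require R to be Euclidean. The strongest is S4.

S4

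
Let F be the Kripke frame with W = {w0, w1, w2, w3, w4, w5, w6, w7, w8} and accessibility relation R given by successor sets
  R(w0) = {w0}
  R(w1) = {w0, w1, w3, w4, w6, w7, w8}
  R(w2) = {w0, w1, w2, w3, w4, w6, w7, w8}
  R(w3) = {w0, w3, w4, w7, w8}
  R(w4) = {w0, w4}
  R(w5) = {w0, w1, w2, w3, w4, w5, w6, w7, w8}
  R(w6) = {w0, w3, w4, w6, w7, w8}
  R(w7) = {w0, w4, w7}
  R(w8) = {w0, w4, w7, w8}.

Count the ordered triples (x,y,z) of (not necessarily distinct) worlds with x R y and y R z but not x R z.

R is transitive; there are no such tuples.

0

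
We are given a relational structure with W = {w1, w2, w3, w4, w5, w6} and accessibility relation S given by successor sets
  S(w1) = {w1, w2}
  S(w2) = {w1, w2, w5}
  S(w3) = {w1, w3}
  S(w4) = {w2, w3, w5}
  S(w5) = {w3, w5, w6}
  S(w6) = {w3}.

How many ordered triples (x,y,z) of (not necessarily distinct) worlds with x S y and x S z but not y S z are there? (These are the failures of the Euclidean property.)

Enumerating: (w2,w1,w5), (w2,w5,w1), (w2,w5,w2), (w3,w1,w3), (w4,w2,w3), (w4,w3,w2), (w4,w3,w5), (w4,w5,w2), (w5,w3,w5), (w5,w3,w6), (w5,w6,w5), (w5,w6,w6).

12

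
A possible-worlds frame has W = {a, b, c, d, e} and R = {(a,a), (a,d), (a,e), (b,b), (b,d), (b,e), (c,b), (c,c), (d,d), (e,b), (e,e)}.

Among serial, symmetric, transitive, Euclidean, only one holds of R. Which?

Serial: yes — every world has a successor (e.g. a R a).
Symmetric: no — a R d but not d R a.
Transitive: no — a R e and e R b, but not a R b.
Euclidean: no — a R d and a R e, but not d R e.
Only serial holds.

serial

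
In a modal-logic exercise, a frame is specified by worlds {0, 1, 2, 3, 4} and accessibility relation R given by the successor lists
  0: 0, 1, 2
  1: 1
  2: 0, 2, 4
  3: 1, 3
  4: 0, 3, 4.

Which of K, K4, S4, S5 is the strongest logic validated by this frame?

K

Transitive (axiom 4): no — 0 R 2 and 2 R 4, but not 0 R 4.
Reflexive (axiom T): yes — every world is R-related to itself.
Euclidean (axiom 5): no — 0 R 1 and 0 R 2, but not 1 R 2.
So F validates K; K4 would additionally require R to be transitive. The strongest is K.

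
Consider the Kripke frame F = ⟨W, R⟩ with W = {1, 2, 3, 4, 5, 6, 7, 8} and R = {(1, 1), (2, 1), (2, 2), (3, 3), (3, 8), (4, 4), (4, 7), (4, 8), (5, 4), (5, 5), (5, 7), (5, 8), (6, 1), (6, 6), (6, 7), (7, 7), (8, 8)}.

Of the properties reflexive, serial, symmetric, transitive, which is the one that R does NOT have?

symmetric

Reflexive: yes — every world is R-related to itself.
Serial: yes — every world has a successor (e.g. 1 R 1).
Symmetric: no — 2 R 1 but not 1 R 2.
Transitive: yes — every two-step R-path is closed by a direct edge.
Only symmetric fails.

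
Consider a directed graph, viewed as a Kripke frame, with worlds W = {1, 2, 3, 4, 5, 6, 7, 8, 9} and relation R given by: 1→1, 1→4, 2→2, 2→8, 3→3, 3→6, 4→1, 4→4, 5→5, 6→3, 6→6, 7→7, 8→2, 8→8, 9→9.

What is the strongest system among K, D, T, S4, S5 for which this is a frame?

Serial (axiom D): yes — every world has a successor (e.g. 1 R 1).
Reflexive (axiom T): yes — every world is R-related to itself.
Transitive (axiom 4): yes — every two-step R-path is closed by a direct edge.
Euclidean (axiom 5): yes — any two successors of a common world are R-related.
So F validates K, D, T, S4, S5. The strongest is S5.

S5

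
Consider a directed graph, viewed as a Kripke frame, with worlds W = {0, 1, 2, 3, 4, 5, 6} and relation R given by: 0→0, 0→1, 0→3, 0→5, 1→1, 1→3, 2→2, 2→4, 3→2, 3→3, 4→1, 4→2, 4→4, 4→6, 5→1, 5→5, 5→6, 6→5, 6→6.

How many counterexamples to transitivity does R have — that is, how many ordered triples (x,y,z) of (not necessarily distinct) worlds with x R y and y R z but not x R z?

10

Enumerating: (0,3,2), (0,5,6), (1,3,2), (2,4,1), (2,4,6), (3,2,4), (4,1,3), (4,6,5), (5,1,3), (6,5,1).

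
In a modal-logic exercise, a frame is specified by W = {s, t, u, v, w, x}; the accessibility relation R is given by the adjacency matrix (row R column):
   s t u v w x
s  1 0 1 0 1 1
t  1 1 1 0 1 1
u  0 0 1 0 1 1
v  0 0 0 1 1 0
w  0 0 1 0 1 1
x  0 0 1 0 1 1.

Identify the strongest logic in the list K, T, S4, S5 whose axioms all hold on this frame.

T

Reflexive (axiom T): yes — every world is R-related to itself.
Transitive (axiom 4): no — v R w and w R u, but not v R u.
Euclidean (axiom 5): no — t R u and t R s, but not u R s.
So F validates K, T; S4 would additionally require R to be transitive. The strongest is T.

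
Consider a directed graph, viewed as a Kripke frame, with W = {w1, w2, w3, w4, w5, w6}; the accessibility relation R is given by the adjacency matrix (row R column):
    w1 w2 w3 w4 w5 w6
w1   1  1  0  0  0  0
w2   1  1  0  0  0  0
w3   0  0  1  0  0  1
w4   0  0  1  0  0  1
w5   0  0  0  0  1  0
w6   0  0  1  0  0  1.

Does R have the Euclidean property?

Yes

Euclidean: yes — any two successors of a common world are R-related.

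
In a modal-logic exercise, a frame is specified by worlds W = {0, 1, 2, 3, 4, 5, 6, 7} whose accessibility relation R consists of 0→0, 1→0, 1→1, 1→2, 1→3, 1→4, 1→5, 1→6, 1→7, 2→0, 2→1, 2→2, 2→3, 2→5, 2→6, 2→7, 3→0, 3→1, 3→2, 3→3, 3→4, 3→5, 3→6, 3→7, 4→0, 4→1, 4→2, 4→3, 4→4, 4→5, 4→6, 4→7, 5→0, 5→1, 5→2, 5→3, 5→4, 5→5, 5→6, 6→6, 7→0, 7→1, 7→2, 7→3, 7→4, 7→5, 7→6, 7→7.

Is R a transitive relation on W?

Transitive: no — 2 R 1 and 1 R 4, but not 2 R 4.

No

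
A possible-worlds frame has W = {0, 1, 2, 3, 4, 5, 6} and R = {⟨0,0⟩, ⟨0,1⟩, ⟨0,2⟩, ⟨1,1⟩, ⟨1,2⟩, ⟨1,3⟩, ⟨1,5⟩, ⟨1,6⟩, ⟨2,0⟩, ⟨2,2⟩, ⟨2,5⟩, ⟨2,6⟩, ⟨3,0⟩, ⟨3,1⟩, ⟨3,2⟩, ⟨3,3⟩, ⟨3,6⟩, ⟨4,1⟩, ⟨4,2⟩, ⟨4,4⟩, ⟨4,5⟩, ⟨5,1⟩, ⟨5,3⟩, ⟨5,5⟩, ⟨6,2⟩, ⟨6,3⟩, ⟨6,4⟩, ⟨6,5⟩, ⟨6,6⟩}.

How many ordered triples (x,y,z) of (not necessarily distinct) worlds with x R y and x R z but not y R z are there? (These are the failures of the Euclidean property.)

Enumerating: (0,1,0), (0,2,1), (1,2,1), (1,2,3), (1,3,5), (1,5,2), (1,5,6), (1,6,1), (2,0,5), (2,0,6), (2,5,0), (2,5,2), … and 24 more.
Total: 36.

36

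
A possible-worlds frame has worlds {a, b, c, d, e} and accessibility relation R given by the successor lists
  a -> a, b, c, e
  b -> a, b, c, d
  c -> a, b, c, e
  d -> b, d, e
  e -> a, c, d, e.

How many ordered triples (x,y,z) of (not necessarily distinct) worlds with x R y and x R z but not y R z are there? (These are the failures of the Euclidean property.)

Enumerating: (a,b,e), (a,e,b), (b,a,d), (b,c,d), (b,d,a), (b,d,c), (c,b,e), (c,e,b), (d,b,e), (d,e,b), (e,a,d), (e,c,d), (e,d,a), (e,d,c).

14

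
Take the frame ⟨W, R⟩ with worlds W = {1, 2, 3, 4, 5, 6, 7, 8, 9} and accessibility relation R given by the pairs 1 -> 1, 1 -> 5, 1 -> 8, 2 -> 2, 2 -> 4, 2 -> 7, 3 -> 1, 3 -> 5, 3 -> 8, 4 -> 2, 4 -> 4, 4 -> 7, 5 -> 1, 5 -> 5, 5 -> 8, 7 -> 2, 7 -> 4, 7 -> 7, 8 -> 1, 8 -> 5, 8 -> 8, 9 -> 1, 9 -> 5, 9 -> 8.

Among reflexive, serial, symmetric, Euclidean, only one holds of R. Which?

Euclidean

Reflexive: no — 3 is not related to itself.
Serial: no — 6 has no R-successor.
Symmetric: no — 3 R 1 but not 1 R 3.
Euclidean: yes — any two successors of a common world are R-related.
Only Euclidean holds.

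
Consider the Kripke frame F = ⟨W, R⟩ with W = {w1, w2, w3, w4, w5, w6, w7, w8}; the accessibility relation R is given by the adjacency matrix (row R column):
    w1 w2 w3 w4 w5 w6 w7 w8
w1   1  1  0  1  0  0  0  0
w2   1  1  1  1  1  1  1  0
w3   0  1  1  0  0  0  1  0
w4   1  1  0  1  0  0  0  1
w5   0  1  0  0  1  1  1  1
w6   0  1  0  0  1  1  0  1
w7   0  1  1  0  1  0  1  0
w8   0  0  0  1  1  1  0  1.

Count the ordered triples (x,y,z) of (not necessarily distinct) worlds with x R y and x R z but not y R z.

Enumerating: (w2,w1,w3), (w2,w1,w5), (w2,w1,w6), (w2,w1,w7), (w2,w3,w1), (w2,w3,w4), (w2,w3,w5), (w2,w3,w6), (w2,w4,w3), (w2,w4,w5), (w2,w4,w6), (w2,w4,w7), … and 28 more.
Total: 40.

40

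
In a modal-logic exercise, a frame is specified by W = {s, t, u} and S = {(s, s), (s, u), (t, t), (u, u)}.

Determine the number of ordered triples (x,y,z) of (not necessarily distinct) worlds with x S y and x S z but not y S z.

1

Enumerating: (s,u,s).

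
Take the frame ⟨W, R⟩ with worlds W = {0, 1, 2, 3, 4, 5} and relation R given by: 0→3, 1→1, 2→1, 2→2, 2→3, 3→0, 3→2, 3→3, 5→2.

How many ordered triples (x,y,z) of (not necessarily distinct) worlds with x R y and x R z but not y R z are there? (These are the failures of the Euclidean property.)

Enumerating: (2,1,2), (2,1,3), (2,3,1), (3,0,0), (3,0,2), (3,2,0).

6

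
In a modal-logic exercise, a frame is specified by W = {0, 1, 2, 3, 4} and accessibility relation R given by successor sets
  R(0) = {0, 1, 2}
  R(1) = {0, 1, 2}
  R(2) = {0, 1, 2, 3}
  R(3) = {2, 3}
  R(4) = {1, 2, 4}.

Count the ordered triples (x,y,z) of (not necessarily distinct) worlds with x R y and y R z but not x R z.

Enumerating: (0,2,3), (1,2,3), (3,2,0), (3,2,1), (4,1,0), (4,2,0), (4,2,3).

7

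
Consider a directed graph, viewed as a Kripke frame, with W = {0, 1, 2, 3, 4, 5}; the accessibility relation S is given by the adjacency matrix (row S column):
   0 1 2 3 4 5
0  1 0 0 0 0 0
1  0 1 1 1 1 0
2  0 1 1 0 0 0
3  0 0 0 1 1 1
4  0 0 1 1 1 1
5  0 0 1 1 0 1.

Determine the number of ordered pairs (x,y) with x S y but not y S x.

Enumerating: (1,3), (1,4), (4,2), (4,5), (5,2).

5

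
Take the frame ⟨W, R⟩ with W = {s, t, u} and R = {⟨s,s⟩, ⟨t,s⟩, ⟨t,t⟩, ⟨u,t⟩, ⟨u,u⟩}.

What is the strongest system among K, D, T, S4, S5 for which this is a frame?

Serial (axiom D): yes — every world has a successor (e.g. s R s).
Reflexive (axiom T): yes — every world is R-related to itself.
Transitive (axiom 4): no — u R t and t R s, but not u R s.
Euclidean (axiom 5): no — t R s and t R t, but not s R t.
So F validates K, D, T; S4 would additionally require R to be transitive. The strongest is T.

T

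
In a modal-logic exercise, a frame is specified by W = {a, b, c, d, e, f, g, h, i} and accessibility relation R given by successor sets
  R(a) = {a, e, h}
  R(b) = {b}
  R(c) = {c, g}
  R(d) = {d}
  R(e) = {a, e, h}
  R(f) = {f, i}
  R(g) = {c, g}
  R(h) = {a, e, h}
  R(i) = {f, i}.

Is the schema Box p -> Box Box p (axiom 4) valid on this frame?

Yes

Axiom 4 corresponds to the accessibility relation being transitive.
Transitive: yes — every two-step R-path is closed by a direct edge.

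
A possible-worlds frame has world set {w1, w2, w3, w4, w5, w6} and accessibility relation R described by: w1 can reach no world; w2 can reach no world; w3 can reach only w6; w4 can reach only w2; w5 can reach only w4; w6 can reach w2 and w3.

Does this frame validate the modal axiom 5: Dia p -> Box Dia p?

By correspondence theory, 5 is valid on a frame iff R is Euclidean.
Euclidean: no — w6 R w2 and w6 R w3, but not w2 R w3.

No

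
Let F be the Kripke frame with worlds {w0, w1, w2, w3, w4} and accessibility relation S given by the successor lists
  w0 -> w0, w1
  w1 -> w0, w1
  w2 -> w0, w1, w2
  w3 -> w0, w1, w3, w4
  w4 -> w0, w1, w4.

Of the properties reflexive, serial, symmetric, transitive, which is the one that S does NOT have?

symmetric

Reflexive: yes — every world is S-related to itself.
Serial: yes — every world has a successor (e.g. w0 S w0).
Symmetric: no — w2 S w0 but not w0 S w2.
Transitive: yes — every two-step S-path is closed by a direct edge.
Only symmetric fails.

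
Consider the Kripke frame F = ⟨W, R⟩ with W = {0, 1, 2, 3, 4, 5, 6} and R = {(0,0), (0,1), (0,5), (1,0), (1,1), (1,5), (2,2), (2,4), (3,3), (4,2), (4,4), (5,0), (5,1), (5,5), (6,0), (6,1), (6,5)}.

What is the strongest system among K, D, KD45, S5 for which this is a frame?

KD45

Serial (axiom D): yes — every world has a successor (e.g. 0 R 0).
Euclidean (axiom 5): yes — any two successors of a common world are R-related.
Transitive (axiom 4): yes — every two-step R-path is closed by a direct edge.
Reflexive (axiom T): no — 6 is not related to itself.
So F validates K, D, KD45; S5 would additionally require R to be reflexive. The strongest is KD45.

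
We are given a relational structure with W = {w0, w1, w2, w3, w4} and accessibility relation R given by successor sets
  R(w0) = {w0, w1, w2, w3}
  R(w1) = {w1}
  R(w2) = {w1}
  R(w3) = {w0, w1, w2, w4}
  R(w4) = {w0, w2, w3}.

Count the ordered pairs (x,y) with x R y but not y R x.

7

Enumerating: (w0,w1), (w0,w2), (w2,w1), (w3,w1), (w3,w2), (w4,w0), (w4,w2).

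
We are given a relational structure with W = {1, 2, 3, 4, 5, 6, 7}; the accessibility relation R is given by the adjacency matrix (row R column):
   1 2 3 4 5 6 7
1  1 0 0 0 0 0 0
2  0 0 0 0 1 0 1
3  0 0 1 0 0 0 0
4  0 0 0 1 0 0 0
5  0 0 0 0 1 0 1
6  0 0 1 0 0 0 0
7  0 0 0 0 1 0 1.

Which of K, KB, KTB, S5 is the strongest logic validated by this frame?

K

Symmetric (axiom B): no — 2 R 5 but not 5 R 2.
Reflexive (axiom T): no — 2 is not related to itself.
Euclidean (axiom 5): yes — any two successors of a common world are R-related.
So F validates K; KB would additionally require R to be symmetric. The strongest is K.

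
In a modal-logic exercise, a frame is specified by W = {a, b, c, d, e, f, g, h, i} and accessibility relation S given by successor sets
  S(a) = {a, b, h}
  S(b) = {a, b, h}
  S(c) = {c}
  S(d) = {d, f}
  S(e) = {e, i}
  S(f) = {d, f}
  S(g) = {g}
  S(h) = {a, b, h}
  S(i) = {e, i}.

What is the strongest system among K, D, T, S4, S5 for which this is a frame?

Serial (axiom D): yes — every world has a successor (e.g. a S a).
Reflexive (axiom T): yes — every world is S-related to itself.
Transitive (axiom 4): yes — every two-step S-path is closed by a direct edge.
Euclidean (axiom 5): yes — any two successors of a common world are S-related.
So F validates K, D, T, S4, S5. The strongest is S5.

S5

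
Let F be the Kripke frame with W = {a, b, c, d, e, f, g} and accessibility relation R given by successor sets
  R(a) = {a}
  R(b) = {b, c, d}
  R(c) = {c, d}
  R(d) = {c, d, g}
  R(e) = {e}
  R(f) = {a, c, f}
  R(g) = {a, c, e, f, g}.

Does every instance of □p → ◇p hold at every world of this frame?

Axiom D corresponds to the accessibility relation being serial.
Serial: yes — every world has a successor (e.g. a R a).

Yes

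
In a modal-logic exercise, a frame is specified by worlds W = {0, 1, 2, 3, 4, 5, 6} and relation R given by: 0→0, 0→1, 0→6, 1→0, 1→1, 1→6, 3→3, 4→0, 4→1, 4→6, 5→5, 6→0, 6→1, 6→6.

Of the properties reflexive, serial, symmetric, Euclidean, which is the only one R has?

Reflexive: no — 2 is not related to itself.
Serial: no — 2 has no R-successor.
Symmetric: no — 4 R 0 but not 0 R 4.
Euclidean: yes — any two successors of a common world are R-related.
Only Euclidean holds.

Euclidean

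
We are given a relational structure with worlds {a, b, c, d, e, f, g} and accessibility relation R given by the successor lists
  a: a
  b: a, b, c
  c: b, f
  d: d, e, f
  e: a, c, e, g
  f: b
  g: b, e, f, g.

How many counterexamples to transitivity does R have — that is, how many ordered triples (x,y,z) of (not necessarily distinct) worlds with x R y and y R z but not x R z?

17

Enumerating: (b,c,f), (c,b,a), (c,b,c), (d,e,a), (d,e,c), (d,e,g), (d,f,b), (e,c,b), (e,c,f), (e,g,b), (e,g,f), (f,b,a), (f,b,c), (g,b,a), (g,b,c), (g,e,a), (g,e,c).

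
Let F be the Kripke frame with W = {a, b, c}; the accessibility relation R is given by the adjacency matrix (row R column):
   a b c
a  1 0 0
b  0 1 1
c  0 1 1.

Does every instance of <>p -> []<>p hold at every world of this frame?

Axiom 5 corresponds to the accessibility relation being Euclidean.
Euclidean: yes — any two successors of a common world are R-related.

Yes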